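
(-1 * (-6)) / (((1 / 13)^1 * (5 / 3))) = 234 / 5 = 46.80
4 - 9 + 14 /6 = -8 /3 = -2.67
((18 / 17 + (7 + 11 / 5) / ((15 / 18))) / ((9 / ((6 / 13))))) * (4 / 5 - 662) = -11332968 / 27625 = -410.24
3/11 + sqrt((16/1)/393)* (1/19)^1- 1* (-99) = 4* sqrt(393)/7467 + 1092/11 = 99.28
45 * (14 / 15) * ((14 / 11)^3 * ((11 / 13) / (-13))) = -115248 / 20449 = -5.64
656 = 656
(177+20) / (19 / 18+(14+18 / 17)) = 60282 / 4931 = 12.23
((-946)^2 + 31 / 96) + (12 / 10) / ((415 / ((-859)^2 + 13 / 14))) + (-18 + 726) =1251833695811 / 1394400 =897757.96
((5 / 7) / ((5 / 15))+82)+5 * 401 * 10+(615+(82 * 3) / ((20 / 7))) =1458467 / 70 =20835.24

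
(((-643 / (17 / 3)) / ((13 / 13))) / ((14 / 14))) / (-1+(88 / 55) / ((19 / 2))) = 183255 / 1343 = 136.45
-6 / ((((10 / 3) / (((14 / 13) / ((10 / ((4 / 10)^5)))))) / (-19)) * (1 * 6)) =6384 / 1015625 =0.01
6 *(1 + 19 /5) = 28.80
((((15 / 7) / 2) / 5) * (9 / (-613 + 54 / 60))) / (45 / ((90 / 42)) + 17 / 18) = -486 / 3384913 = -0.00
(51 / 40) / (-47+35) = -0.11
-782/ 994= -391/ 497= -0.79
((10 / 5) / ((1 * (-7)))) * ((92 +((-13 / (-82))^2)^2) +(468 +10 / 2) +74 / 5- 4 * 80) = -58730759429 / 791213080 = -74.23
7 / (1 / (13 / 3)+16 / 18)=819 / 131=6.25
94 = 94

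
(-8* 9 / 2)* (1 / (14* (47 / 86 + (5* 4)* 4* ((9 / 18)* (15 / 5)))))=-1548 / 72569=-0.02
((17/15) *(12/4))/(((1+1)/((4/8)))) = 17/20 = 0.85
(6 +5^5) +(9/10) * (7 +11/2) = 12569/4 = 3142.25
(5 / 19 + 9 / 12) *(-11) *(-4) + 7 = 980 / 19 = 51.58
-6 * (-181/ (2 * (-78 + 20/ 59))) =-32037/ 4582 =-6.99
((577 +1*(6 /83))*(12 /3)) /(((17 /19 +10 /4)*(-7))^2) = 4.09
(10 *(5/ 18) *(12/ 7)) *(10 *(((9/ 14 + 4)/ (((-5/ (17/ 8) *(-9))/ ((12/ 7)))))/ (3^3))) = 55250/ 83349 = 0.66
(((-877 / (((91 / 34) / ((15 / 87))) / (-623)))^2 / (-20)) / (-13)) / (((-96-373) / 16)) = -140853301104080 / 866560513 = -162542.95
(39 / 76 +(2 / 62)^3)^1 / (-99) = -1161925 / 224147484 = -0.01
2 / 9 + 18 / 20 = 101 / 90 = 1.12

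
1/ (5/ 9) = 9/ 5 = 1.80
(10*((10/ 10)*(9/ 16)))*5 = 225/ 8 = 28.12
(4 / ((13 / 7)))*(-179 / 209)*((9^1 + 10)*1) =-35.05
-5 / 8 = -0.62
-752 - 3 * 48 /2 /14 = -757.14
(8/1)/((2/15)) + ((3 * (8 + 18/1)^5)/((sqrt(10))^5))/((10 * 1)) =60 + 2227758 * sqrt(10)/625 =11331.66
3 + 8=11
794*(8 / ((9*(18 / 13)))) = 509.73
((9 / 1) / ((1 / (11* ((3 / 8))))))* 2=297 / 4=74.25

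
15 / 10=3 / 2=1.50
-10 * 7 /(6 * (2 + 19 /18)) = -42 /11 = -3.82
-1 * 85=-85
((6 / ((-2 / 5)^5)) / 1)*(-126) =590625 / 8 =73828.12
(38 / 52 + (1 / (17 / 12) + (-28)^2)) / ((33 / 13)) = 309.41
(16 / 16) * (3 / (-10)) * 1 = -0.30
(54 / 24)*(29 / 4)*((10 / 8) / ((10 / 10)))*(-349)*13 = -5920785 / 64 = -92512.27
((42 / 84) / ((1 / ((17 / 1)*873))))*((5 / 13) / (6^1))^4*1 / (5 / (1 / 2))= 206125 / 16451136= 0.01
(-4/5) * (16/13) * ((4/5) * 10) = -512/65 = -7.88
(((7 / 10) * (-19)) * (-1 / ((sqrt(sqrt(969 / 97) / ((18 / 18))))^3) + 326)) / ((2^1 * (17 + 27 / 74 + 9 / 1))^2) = -29678551 / 19032005 + 9583 * 969^(1 / 4) * 97^(3 / 4) / 1941264510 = -1.56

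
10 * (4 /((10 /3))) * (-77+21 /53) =-48720 /53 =-919.25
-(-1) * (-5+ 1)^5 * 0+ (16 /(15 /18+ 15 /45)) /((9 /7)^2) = 224 /27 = 8.30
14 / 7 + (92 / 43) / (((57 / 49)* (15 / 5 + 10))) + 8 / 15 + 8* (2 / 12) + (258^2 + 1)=10605441533 / 159315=66569.01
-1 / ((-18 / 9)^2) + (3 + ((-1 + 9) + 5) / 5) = 107 / 20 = 5.35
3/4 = 0.75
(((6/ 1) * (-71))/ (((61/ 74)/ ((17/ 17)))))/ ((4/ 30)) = -236430/ 61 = -3875.90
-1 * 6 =-6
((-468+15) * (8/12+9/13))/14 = -8003/182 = -43.97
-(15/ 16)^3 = -0.82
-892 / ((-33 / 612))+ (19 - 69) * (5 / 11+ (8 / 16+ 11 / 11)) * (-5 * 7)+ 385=20348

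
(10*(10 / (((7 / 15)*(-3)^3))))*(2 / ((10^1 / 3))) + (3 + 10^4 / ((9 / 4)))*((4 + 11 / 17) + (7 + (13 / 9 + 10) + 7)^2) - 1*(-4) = 251580516248 / 86751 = 2900030.16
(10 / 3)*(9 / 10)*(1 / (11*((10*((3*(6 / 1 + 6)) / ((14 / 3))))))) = 7 / 1980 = 0.00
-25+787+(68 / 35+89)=29853 / 35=852.94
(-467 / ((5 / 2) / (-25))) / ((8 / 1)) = 2335 / 4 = 583.75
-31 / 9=-3.44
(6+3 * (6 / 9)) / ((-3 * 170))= -4 / 255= -0.02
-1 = -1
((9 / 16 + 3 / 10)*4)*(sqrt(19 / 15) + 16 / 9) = 23*sqrt(285) / 100 + 92 / 15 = 10.02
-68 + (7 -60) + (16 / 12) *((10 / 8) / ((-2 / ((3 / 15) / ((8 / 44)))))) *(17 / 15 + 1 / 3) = -11011 / 90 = -122.34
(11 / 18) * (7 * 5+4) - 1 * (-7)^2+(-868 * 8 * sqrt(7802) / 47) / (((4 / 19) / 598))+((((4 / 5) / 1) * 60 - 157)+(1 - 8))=-19724432 * sqrt(7802) / 47 - 847 / 6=-37069034.52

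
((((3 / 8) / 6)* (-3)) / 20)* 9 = -27 / 320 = -0.08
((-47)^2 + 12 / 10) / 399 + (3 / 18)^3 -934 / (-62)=91766327 / 4452840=20.61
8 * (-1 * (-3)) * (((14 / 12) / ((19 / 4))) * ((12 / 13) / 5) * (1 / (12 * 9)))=112 / 11115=0.01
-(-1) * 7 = 7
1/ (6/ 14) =7/ 3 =2.33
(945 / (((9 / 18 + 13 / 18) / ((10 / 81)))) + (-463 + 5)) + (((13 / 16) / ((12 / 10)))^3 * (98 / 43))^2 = -1440985307368163413 / 3980127671156736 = -362.04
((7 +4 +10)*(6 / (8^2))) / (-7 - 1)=-63 / 256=-0.25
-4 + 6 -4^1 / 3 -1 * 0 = 2 / 3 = 0.67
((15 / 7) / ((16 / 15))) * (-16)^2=3600 / 7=514.29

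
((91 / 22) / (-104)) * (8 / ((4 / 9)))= -63 / 88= -0.72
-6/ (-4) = 3/ 2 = 1.50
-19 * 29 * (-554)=305254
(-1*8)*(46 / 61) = -368 / 61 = -6.03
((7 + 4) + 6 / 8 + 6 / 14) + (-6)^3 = -5707 / 28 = -203.82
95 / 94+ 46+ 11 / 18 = 20144 / 423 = 47.62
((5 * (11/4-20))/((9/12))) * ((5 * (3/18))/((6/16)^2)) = -18400/27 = -681.48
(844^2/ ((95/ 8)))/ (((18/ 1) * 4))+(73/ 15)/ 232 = 165266113/ 198360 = 833.16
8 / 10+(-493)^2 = 1215249 / 5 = 243049.80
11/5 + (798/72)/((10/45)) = 2083/40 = 52.08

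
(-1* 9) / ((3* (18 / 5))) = -5 / 6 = -0.83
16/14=8/7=1.14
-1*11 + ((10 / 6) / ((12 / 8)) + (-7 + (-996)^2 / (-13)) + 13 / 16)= -142880399 / 1872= -76325.00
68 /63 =1.08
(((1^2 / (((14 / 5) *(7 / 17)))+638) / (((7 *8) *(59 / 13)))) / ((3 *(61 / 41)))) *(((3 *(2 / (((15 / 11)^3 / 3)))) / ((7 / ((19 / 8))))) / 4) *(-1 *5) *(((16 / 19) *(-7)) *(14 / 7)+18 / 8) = 1288071673603 / 79637289984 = 16.17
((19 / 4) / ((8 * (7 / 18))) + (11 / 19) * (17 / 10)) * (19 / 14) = 26717 / 7840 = 3.41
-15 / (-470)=3 / 94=0.03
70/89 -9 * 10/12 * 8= -5270/89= -59.21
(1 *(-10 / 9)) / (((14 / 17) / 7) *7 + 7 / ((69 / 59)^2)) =-89930 / 480893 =-0.19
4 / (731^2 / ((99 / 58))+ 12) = 198 / 15497063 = 0.00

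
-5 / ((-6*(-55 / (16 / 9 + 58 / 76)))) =-79 / 2052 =-0.04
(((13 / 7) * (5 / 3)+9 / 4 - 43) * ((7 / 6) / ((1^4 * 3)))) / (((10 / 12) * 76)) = -3163 / 13680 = -0.23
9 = 9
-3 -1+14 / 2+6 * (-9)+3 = -48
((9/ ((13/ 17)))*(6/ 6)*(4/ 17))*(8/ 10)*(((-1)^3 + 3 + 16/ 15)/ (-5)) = -2208/ 1625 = -1.36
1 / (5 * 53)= 1 / 265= 0.00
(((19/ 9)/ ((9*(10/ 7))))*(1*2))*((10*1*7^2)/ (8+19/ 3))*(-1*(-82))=1068788/ 1161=920.58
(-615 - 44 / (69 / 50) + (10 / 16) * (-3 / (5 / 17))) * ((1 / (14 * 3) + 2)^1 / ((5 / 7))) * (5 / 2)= -30650915 / 6624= -4627.25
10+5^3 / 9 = 215 / 9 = 23.89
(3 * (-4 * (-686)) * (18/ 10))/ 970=37044/ 2425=15.28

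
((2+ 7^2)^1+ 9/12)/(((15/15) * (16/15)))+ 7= 3553/64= 55.52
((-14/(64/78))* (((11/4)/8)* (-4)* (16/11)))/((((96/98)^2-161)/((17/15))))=-3714347/15370280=-0.24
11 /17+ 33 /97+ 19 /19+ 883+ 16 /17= 1460896 /1649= 885.93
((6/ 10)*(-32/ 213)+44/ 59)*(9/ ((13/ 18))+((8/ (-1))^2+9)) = 15256252/ 272285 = 56.03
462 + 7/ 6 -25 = 2629/ 6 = 438.17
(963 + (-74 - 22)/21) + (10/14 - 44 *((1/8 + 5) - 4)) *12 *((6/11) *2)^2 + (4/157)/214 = 3723953617/14228753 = 261.72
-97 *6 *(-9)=5238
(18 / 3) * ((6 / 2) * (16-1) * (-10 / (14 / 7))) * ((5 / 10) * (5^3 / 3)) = -28125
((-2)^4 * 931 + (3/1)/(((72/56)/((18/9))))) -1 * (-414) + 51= 46097/3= 15365.67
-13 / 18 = -0.72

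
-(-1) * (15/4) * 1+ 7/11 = 193/44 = 4.39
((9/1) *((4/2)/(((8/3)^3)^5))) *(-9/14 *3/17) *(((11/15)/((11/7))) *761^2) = -0.23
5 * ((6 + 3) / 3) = 15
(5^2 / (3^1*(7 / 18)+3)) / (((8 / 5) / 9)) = 135 / 4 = 33.75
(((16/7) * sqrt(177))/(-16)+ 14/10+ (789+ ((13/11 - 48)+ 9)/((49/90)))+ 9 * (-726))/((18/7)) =-7833101/3465 - sqrt(177)/18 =-2261.37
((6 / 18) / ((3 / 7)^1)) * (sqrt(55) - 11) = -77 / 9 + 7 * sqrt(55) / 9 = -2.79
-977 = -977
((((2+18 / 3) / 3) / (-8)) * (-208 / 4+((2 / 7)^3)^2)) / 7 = 2039228 / 823543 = 2.48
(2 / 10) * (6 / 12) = 1 / 10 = 0.10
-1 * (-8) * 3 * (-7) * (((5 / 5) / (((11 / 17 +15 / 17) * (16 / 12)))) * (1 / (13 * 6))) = -357 / 338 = -1.06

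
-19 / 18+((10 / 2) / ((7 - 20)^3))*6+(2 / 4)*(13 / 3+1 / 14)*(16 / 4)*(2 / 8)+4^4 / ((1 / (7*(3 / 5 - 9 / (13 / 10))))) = -31363436191 / 2768220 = -11329.82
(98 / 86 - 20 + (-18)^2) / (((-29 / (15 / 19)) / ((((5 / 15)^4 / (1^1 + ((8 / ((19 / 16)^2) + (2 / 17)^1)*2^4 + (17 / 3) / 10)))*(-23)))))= 4873795450 / 194681778417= 0.03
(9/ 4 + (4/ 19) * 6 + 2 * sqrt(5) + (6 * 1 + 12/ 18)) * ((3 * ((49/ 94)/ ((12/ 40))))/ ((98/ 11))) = 55 * sqrt(5)/ 47 + 127655/ 21432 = 8.57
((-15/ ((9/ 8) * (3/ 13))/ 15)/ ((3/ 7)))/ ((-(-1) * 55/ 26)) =-18928/ 4455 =-4.25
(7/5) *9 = 63/5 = 12.60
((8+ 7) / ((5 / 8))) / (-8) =-3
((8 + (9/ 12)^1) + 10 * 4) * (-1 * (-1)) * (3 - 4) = -195/ 4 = -48.75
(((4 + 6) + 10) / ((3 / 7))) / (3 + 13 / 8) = 1120 / 111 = 10.09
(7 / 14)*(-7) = -7 / 2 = -3.50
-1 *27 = -27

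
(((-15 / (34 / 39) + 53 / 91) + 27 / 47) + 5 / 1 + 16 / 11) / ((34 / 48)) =-184167180 / 13596583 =-13.55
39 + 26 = 65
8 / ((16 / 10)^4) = 625 / 512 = 1.22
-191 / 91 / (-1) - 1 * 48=-4177 / 91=-45.90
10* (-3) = -30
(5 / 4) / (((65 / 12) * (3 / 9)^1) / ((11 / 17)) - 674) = -495 / 265799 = -0.00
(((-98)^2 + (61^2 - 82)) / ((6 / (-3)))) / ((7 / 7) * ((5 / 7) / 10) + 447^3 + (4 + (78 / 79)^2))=-578546941 / 7803776310915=-0.00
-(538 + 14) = -552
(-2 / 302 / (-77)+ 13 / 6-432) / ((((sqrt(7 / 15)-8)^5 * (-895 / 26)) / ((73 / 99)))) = -0.00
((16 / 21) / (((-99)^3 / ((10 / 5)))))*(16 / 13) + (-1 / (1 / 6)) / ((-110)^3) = 341051 / 132445813500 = 0.00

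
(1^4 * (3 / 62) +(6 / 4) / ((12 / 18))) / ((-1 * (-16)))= 285 / 1984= 0.14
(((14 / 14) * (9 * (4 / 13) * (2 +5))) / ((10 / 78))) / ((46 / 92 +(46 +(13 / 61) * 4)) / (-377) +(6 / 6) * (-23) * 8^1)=-11590488 / 14114455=-0.82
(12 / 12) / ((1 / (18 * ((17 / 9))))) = 34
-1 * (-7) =7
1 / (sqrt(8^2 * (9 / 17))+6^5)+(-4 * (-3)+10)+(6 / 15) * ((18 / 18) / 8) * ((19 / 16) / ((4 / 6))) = 25228909847 / 1142138240-sqrt(17) / 42830184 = 22.09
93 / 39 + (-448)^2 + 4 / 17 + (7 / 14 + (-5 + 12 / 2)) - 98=88669673 / 442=200610.12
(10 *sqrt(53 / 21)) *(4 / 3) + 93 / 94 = 93 / 94 + 40 *sqrt(1113) / 63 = 22.17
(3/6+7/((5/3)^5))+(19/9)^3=10.45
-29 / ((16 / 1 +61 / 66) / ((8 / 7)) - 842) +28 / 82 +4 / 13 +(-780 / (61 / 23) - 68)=-5132182200030 / 14200280341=-361.41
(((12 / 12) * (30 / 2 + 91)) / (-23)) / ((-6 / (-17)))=-901 / 69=-13.06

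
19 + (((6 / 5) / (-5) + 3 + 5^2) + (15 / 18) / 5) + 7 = 8089 / 150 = 53.93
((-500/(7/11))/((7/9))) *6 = -297000/49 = -6061.22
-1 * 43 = -43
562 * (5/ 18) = 156.11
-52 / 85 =-0.61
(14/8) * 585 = 4095/4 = 1023.75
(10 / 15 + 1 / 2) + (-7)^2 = 301 / 6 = 50.17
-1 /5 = -0.20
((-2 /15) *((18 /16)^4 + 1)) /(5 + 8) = -10657 /399360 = -0.03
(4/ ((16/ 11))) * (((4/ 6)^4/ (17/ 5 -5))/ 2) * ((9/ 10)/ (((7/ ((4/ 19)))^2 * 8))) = -11/ 636804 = -0.00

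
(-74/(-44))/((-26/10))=-185/286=-0.65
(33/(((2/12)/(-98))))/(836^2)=-441/15884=-0.03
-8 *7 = -56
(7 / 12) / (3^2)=7 / 108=0.06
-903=-903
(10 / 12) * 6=5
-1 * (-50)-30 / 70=347 / 7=49.57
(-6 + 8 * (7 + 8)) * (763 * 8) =695856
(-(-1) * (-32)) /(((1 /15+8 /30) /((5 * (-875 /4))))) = 105000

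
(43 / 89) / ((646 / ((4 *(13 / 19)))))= 1118 / 546193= 0.00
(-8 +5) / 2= -3 / 2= -1.50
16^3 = 4096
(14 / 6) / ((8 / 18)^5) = 137781 / 1024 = 134.55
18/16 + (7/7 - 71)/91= 37/104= 0.36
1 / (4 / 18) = 9 / 2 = 4.50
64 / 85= 0.75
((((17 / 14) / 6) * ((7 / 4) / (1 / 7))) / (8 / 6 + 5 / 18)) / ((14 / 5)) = 255 / 464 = 0.55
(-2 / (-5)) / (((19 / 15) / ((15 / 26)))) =45 / 247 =0.18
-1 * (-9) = 9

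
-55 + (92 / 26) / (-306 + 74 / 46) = -5006773 / 91013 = -55.01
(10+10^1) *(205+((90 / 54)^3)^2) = 3301400 / 729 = 4528.67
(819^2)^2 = 449920319121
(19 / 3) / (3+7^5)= 19 / 50430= 0.00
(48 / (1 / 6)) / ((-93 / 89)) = -8544 / 31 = -275.61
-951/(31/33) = -1012.35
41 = 41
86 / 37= 2.32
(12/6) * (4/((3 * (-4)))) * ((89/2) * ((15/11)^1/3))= -13.48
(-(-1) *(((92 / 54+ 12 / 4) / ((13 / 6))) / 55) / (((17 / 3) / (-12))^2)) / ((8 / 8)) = 36576 / 206635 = 0.18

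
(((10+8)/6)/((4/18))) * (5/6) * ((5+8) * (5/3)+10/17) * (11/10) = 37455/136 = 275.40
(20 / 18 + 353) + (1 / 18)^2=114733 / 324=354.11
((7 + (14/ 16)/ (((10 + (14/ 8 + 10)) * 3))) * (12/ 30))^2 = 13402921/ 1703025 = 7.87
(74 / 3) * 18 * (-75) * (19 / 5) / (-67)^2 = -126540 / 4489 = -28.19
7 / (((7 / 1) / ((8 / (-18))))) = -4 / 9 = -0.44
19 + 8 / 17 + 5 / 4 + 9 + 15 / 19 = 39419 / 1292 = 30.51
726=726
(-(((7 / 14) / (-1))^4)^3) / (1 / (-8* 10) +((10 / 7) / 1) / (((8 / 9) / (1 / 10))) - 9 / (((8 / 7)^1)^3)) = 35 / 843112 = 0.00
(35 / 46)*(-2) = -35 / 23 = -1.52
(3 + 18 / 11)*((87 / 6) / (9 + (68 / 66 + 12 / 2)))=4437 / 1058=4.19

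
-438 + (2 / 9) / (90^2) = -15965099 / 36450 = -438.00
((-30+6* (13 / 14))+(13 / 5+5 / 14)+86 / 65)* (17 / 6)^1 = -62339 / 1092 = -57.09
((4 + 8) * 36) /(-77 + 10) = -432 /67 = -6.45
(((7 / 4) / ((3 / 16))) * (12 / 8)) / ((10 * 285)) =0.00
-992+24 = -968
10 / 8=5 / 4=1.25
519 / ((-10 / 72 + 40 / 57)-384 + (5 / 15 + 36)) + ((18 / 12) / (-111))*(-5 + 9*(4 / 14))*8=-1546928 / 1254929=-1.23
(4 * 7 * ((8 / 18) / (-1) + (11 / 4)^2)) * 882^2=155044575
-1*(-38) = 38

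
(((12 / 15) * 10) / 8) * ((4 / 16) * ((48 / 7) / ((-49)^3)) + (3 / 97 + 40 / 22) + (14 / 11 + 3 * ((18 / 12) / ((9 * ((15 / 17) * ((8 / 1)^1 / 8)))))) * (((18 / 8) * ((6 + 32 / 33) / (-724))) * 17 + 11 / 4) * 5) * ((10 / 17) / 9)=9974121986840845 / 6424282526912712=1.55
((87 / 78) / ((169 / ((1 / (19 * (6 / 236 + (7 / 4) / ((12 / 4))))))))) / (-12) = -0.00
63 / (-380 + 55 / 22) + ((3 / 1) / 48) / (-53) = -107603 / 640240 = -0.17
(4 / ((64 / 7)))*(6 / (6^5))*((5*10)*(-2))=-175 / 5184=-0.03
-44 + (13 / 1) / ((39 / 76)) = -56 / 3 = -18.67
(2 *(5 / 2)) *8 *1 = 40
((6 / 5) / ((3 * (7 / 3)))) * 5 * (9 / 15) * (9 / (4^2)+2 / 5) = 99 / 200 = 0.50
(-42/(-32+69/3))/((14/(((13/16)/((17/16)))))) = 13/51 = 0.25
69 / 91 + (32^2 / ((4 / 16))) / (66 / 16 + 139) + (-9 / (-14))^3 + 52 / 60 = 3738359207 / 122533320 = 30.51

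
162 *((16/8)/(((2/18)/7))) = 20412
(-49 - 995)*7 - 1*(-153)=-7155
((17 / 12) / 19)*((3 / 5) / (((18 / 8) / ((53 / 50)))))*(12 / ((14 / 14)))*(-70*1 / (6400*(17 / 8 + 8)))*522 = -182903 / 1282500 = -0.14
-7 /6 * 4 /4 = -7 /6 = -1.17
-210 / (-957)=70 / 319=0.22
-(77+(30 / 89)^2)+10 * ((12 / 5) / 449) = -274066729 / 3556529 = -77.06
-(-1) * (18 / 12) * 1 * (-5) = -15 / 2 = -7.50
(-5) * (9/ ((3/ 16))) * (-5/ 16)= 75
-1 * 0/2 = 0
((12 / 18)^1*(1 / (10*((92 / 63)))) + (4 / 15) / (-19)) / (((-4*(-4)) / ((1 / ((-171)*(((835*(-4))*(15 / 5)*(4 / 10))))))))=0.00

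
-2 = -2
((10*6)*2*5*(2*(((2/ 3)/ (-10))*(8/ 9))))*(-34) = 21760/ 9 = 2417.78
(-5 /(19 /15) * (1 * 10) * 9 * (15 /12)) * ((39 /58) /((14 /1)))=-658125 /30856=-21.33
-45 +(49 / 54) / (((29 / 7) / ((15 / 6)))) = -139225 / 3132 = -44.45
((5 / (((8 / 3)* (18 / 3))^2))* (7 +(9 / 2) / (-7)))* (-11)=-1.37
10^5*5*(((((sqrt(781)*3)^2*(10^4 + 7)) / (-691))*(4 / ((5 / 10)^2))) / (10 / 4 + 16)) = -1125427248000000 / 25567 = -44018744788.20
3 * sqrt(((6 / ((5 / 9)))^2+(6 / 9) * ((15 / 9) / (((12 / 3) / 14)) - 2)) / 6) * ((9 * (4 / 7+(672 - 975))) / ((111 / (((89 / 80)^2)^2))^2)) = -8333758501671305477 * sqrt(160914) / 482328182784000000000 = -6.93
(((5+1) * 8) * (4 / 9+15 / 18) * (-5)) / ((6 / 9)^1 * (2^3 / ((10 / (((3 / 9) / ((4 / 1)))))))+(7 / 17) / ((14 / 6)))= -234600 / 169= -1388.17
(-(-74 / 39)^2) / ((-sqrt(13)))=1.00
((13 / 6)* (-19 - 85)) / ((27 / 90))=-6760 / 9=-751.11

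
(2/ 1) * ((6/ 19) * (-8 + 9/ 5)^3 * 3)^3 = -308391752882066544/ 13396484375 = -23020349.54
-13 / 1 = -13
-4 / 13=-0.31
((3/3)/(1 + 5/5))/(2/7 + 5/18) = 63/71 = 0.89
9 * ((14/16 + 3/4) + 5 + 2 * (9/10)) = 3033/40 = 75.82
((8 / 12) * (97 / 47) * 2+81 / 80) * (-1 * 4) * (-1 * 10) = 42461 / 282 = 150.57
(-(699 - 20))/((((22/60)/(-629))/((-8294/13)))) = -743138340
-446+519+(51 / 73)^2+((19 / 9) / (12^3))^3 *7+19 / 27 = 1487168915424682525 / 20044926262444032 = 74.19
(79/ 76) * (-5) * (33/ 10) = -2607/ 152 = -17.15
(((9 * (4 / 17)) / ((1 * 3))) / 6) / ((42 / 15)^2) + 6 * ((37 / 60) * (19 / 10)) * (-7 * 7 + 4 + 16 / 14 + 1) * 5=-1506.41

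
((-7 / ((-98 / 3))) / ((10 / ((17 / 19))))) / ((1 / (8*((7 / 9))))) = 34 / 285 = 0.12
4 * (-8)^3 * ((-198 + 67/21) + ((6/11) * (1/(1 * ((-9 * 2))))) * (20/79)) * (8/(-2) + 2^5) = 9708118016/869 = 11171597.26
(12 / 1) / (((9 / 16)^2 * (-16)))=-64 / 27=-2.37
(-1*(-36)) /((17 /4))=144 /17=8.47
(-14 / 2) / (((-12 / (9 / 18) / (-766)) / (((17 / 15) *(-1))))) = 45577 / 180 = 253.21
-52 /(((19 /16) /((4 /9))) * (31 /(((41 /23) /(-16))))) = 8528 /121923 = 0.07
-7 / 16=-0.44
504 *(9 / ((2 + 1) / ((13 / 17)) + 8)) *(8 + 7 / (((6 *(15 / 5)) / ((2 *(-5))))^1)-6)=-111384 / 155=-718.61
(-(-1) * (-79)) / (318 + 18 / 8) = -316 / 1281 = -0.25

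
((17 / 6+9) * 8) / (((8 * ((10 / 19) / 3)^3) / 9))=39446109 / 2000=19723.05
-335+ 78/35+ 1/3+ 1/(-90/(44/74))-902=-14387453/11655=-1234.44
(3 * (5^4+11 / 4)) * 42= 158193 / 2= 79096.50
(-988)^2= 976144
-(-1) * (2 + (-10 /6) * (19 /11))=-29 /33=-0.88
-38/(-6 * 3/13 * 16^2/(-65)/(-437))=7016035/2304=3045.15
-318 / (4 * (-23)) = 159 / 46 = 3.46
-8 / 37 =-0.22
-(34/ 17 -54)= 52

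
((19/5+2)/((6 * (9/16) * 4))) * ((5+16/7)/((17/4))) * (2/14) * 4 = 928/2205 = 0.42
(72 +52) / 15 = 124 / 15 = 8.27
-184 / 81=-2.27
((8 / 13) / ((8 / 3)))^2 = 9 / 169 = 0.05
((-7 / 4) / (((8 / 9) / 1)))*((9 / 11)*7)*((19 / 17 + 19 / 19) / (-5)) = 35721 / 7480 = 4.78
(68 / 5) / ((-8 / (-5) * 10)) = 17 / 20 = 0.85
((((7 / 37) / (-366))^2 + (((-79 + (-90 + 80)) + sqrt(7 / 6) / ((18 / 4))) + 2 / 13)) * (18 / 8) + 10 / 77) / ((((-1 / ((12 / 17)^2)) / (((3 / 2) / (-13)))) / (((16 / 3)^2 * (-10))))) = 62587458241424640 / 19157480435093 - 5120 * sqrt(42) / 3757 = 3258.17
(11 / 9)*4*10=440 / 9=48.89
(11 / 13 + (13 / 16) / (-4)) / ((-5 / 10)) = -1.29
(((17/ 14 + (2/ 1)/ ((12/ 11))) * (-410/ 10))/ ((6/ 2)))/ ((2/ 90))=-13120/ 7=-1874.29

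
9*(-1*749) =-6741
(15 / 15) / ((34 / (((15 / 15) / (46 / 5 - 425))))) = -5 / 70686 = -0.00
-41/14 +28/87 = -3175/1218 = -2.61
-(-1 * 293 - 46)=339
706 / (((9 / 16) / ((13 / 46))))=73424 / 207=354.71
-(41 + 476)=-517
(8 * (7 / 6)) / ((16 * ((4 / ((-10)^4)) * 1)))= 4375 / 3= 1458.33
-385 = -385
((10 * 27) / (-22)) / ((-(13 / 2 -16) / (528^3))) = -3613040640 / 19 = -190160033.68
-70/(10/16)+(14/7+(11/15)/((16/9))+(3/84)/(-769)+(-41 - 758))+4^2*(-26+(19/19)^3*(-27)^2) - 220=4357823779/430640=10119.41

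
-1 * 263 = -263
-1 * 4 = -4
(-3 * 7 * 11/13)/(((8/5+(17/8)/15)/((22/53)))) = -55440/13091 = -4.23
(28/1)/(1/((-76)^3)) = -12291328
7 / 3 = 2.33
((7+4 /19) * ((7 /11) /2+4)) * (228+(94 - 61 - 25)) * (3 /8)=121245 /44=2755.57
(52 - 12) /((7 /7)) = 40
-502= -502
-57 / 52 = -1.10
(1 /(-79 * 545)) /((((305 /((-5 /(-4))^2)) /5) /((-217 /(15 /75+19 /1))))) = 5425 /806816256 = 0.00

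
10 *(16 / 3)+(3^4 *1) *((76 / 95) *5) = 1132 / 3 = 377.33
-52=-52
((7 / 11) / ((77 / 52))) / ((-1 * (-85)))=0.01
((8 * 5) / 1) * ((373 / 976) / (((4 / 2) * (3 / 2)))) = 1865 / 366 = 5.10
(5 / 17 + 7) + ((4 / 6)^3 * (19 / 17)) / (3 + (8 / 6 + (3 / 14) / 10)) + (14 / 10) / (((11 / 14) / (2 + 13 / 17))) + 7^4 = 37143128821 / 15391035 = 2413.30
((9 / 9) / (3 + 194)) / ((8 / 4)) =1 / 394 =0.00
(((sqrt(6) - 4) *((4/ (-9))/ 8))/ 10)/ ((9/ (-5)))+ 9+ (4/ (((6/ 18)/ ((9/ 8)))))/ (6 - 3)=sqrt(6)/ 324+ 2185/ 162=13.50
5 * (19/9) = 95/9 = 10.56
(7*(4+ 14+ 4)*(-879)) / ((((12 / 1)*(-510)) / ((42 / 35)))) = 22561 / 850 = 26.54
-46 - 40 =-86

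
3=3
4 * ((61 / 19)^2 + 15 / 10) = 17050 / 361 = 47.23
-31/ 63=-0.49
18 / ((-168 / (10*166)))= -1245 / 7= -177.86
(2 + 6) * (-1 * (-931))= 7448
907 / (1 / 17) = 15419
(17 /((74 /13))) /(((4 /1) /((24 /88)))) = 0.20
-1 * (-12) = 12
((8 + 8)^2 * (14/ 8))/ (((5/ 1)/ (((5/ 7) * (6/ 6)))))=64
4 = 4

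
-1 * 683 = -683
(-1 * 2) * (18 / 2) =-18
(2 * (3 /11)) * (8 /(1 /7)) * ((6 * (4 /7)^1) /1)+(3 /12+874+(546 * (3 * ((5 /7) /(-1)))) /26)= 41095 /44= 933.98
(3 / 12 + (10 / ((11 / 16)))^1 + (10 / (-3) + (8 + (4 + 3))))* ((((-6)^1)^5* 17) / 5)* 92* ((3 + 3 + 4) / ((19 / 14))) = -474266102.81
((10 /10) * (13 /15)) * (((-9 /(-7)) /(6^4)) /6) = 13 /90720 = 0.00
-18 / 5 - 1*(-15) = 57 / 5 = 11.40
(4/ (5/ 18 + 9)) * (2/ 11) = 0.08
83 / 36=2.31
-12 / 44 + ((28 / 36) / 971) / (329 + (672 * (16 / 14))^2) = -15472041124 / 56730817737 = -0.27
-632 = -632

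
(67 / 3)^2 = 4489 / 9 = 498.78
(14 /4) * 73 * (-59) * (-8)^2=-964768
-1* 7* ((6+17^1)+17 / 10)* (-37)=63973 / 10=6397.30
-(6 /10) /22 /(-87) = 1 /3190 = 0.00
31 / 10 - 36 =-329 / 10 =-32.90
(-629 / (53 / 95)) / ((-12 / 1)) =59755 / 636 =93.95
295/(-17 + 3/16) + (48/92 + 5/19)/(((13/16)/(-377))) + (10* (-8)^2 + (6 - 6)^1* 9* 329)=258.26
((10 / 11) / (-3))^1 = -10 / 33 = -0.30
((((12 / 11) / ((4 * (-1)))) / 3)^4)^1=1 / 14641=0.00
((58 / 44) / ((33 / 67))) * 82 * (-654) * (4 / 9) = -69466136 / 1089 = -63788.92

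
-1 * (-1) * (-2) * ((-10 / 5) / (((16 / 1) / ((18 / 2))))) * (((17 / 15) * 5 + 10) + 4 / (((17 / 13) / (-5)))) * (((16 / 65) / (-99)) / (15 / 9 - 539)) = 19 / 4898465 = 0.00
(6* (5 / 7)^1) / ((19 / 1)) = 0.23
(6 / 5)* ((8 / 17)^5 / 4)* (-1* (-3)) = 147456 / 7099285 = 0.02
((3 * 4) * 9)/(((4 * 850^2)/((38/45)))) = 57/1806250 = 0.00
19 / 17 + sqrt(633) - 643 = -10912 / 17 + sqrt(633) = -616.72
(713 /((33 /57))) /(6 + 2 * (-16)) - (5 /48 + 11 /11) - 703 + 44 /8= -5120347 /6864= -745.97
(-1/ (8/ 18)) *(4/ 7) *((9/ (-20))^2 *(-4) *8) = 1458/ 175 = 8.33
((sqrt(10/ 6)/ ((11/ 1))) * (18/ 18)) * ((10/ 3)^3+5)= 1135 * sqrt(15)/ 891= 4.93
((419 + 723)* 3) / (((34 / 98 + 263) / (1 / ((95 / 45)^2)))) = 2.92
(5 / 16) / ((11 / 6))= 15 / 88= 0.17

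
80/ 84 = 20/ 21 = 0.95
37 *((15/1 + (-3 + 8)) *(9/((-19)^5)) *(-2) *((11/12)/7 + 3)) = 291930/17332693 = 0.02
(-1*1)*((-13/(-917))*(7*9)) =-117/131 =-0.89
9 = 9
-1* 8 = -8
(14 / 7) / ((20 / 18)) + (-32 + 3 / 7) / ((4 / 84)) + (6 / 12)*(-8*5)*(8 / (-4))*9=-1506 / 5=-301.20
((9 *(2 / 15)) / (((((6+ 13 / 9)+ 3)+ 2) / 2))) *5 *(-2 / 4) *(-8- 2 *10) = 27 / 2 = 13.50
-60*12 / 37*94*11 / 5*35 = -5211360 / 37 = -140847.57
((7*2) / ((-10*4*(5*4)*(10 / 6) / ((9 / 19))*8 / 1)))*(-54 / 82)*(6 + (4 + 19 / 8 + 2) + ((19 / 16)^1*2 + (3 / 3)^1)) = 362313 / 49856000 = 0.01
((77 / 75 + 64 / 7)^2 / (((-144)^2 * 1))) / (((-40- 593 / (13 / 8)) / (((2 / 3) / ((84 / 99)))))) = -4076203703 / 421199170560000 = -0.00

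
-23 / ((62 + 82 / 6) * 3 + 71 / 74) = -1702 / 16869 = -0.10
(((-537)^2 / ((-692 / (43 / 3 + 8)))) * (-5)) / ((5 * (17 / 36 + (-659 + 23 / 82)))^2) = 3507638619204 / 816520291594585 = 0.00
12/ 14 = 6/ 7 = 0.86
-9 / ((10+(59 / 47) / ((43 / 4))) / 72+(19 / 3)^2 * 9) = -654804 / 26275139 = -0.02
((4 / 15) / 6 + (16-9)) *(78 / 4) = 4121 / 30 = 137.37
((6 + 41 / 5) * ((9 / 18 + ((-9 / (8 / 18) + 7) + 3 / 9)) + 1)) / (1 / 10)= -9727 / 6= -1621.17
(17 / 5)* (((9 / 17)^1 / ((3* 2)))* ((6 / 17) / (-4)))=-9 / 340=-0.03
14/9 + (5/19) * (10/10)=311/171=1.82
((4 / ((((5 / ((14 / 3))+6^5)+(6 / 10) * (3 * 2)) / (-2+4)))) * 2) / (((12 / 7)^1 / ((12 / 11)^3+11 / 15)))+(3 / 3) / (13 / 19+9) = 126887785655 / 1200476059992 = 0.11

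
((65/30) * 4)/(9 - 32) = -26/69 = -0.38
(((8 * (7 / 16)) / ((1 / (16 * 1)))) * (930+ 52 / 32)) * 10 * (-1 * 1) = -521710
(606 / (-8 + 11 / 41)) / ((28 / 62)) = -385113 / 2219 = -173.55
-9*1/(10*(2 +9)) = -9/110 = -0.08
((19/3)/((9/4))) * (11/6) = 418/81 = 5.16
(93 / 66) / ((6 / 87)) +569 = 25935 / 44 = 589.43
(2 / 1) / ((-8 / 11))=-11 / 4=-2.75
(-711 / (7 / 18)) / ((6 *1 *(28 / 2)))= -2133 / 98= -21.77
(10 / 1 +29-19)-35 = -15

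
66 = 66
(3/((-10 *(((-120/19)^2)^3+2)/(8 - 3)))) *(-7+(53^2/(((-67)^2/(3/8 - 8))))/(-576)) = 6804049822935635/41178637989641066496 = 0.00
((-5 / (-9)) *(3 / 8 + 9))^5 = 30517578125 / 7962624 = 3832.60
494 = 494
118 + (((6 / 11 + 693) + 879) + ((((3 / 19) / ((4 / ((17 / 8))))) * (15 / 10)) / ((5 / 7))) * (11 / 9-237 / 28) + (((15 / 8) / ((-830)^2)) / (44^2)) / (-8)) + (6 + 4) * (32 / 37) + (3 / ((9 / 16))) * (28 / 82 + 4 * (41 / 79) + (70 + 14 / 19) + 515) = 563809328815022197007 / 116616240148869120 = 4834.74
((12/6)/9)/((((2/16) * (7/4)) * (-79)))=-64/4977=-0.01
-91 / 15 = -6.07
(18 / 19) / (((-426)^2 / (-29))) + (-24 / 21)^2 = 12258291 / 9386342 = 1.31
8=8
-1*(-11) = 11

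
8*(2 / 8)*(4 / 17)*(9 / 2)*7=252 / 17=14.82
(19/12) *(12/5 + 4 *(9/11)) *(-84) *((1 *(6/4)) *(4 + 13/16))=-108927/20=-5446.35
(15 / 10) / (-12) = -1 / 8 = -0.12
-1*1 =-1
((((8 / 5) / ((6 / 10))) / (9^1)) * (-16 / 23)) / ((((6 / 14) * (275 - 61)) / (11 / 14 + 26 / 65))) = -2656 / 996705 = -0.00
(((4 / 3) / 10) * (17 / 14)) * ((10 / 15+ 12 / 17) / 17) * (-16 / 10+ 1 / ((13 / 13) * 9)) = -134 / 6885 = -0.02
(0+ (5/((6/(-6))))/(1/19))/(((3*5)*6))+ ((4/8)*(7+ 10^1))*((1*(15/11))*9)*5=51533/99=520.54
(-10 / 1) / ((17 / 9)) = -90 / 17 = -5.29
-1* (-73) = 73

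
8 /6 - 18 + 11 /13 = -617 /39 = -15.82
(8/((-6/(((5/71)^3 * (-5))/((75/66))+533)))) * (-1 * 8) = 2034837472/357911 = 5685.32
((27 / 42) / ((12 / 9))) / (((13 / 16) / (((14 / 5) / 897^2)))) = 0.00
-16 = -16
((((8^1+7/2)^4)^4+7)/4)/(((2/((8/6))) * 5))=6132610415680999107713/1966080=3119206957845560.26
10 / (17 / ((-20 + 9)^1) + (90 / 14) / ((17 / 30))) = 13090 / 12827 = 1.02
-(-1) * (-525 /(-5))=105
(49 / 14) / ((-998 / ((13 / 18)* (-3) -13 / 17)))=2093 / 203592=0.01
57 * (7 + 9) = 912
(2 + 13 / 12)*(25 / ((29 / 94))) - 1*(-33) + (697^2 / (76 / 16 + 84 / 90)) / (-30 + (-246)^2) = 10002041201 / 35185062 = 284.27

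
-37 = -37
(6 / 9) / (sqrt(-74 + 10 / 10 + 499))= sqrt(426) / 639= 0.03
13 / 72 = 0.18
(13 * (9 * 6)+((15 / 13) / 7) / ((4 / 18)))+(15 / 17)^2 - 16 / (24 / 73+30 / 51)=20532947065 / 29928262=686.07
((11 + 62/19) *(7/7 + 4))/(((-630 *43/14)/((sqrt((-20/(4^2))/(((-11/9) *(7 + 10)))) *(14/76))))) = -1897 *sqrt(935)/34833612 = -0.00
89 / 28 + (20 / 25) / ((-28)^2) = 779 / 245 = 3.18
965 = 965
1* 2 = 2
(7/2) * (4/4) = 7/2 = 3.50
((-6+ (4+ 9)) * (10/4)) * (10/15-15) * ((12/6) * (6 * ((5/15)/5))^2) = -1204/15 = -80.27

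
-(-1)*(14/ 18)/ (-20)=-7/ 180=-0.04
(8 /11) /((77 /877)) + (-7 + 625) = 626.28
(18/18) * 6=6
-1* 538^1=-538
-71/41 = -1.73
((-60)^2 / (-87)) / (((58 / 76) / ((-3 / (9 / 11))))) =167200 / 841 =198.81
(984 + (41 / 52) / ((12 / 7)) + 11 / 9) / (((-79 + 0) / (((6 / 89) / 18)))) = -1845197 / 39486096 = -0.05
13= 13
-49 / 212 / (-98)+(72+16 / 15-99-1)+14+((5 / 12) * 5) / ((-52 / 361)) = -4529891 / 165360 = -27.39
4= 4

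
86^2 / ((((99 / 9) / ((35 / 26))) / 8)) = 1035440 / 143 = 7240.84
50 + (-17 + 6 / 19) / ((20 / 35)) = 20.80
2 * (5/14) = 5/7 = 0.71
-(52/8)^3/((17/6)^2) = -19773/578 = -34.21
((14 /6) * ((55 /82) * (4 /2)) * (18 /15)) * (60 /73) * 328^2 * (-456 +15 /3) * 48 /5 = -104974442496 /73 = -1438006061.59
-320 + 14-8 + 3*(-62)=-500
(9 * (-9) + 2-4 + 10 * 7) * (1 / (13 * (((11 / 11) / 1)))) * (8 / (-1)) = 8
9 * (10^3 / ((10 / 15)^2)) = 20250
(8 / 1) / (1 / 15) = 120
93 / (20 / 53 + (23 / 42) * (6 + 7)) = 207018 / 16687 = 12.41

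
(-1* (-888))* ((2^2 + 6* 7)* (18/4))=183816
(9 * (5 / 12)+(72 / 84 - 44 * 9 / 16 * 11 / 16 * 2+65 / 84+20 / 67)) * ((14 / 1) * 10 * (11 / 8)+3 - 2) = -5486.07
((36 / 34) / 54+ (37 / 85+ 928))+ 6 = 238286 / 255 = 934.45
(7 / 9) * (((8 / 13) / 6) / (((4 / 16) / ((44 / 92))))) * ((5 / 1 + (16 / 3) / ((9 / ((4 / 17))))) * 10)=29062880 / 3705507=7.84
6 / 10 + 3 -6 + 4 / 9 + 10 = 362 / 45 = 8.04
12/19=0.63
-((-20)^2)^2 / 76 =-40000 / 19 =-2105.26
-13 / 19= -0.68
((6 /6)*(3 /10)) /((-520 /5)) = -3 /1040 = -0.00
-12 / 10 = -6 / 5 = -1.20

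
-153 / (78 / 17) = -867 / 26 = -33.35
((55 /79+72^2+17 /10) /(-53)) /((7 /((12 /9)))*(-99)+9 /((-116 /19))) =39606779 /210961995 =0.19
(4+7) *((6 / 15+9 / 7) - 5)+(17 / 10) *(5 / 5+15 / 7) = -1089 / 35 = -31.11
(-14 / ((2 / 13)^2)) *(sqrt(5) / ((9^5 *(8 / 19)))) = -22477 *sqrt(5) / 944784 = -0.05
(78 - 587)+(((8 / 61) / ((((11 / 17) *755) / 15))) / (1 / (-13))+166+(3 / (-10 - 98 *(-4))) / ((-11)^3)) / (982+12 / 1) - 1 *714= -5692483145113073 / 4655159706428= -1222.83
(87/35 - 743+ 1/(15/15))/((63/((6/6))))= -25883/2205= -11.74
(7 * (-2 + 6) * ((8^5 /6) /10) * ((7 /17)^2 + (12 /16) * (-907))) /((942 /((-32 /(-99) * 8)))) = -5770534977536 /202136715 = -28547.68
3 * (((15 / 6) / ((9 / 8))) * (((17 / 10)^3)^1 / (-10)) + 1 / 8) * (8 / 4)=-8701 / 1500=-5.80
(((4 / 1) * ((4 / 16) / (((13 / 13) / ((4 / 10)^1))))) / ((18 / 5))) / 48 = 1 / 432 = 0.00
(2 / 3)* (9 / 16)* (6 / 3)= 3 / 4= 0.75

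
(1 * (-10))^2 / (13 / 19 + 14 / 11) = 20900 / 409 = 51.10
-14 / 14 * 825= -825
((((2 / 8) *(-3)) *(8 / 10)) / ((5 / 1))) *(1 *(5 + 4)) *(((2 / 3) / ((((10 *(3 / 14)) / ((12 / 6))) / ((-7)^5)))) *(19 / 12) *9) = 20117979 / 125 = 160943.83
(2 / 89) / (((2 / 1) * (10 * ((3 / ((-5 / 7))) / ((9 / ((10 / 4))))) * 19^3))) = -3 / 21365785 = -0.00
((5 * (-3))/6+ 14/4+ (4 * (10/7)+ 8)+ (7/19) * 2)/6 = 685/266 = 2.58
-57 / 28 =-2.04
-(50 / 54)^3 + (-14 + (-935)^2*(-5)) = -86037144562 / 19683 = -4371139.79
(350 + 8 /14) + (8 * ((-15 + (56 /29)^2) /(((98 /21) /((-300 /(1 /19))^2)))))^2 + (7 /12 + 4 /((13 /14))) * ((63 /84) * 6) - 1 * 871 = 1420431519008645845146575017 /3604303976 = 394093153204302834.07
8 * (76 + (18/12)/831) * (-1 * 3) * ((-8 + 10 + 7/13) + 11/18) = -20687590/3601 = -5744.96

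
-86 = -86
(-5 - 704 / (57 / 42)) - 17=-10274 / 19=-540.74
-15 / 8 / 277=-15 / 2216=-0.01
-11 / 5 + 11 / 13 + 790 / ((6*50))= 499 / 390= 1.28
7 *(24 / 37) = 168 / 37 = 4.54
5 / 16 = 0.31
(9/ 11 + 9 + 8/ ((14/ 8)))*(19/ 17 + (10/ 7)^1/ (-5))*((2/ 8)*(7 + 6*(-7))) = -12465/ 119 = -104.75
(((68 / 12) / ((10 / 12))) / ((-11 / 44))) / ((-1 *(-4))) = -34 / 5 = -6.80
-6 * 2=-12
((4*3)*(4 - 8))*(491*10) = -235680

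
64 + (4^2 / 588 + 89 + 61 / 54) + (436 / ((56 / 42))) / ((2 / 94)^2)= 1911727477 / 2646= 722497.16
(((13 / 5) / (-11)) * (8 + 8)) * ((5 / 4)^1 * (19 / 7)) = -988 / 77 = -12.83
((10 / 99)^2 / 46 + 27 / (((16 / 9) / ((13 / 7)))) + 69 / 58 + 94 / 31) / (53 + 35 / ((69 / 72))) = 736019470051 / 2031909918192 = 0.36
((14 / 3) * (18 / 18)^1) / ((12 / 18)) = 7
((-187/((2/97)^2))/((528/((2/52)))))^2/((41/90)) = 127924811045/56762368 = 2253.69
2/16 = 0.12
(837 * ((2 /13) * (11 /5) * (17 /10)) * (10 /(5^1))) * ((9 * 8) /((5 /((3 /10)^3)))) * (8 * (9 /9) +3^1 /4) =266238819 /81250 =3276.79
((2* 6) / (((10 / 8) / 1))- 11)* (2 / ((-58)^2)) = -7 / 8410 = -0.00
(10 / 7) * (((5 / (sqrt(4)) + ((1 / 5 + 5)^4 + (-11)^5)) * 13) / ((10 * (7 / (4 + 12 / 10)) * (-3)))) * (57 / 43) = 643473717003 / 6584375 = 97727.38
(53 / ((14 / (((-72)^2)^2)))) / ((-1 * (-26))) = 356078592 / 91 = 3912951.56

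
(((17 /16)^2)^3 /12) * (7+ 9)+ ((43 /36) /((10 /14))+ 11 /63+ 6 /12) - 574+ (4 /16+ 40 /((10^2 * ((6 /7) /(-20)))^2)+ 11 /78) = -9741460357067 /17175674880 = -567.17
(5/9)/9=5/81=0.06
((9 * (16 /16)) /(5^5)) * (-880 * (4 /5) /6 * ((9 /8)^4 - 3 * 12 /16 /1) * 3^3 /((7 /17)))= 8043057 /560000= 14.36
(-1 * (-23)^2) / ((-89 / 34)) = 17986 / 89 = 202.09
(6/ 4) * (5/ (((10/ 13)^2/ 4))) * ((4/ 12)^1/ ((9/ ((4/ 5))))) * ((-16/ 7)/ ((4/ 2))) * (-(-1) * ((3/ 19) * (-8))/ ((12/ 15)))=5408/ 1995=2.71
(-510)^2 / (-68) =-3825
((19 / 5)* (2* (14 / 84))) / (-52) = -19 / 780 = -0.02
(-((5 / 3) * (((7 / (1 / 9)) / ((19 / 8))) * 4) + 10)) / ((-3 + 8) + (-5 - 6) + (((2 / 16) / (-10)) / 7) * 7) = 284000 / 9139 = 31.08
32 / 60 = 8 / 15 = 0.53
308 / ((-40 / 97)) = -7469 / 10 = -746.90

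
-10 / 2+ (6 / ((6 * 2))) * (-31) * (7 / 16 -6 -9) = 7063 / 32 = 220.72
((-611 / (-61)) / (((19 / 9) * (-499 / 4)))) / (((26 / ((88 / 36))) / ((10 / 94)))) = -220 / 578341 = -0.00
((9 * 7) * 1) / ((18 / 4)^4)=112 / 729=0.15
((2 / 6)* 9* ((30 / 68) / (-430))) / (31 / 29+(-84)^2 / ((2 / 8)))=-261 / 2393372948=-0.00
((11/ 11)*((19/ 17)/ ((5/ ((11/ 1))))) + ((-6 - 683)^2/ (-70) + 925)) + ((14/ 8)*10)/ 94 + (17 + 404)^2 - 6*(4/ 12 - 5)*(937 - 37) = 21990212471/ 111860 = 196586.92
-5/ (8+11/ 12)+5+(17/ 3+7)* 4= 17689/ 321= 55.11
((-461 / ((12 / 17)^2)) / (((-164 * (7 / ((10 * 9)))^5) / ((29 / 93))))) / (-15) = -1760371430625 / 42723394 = -41203.92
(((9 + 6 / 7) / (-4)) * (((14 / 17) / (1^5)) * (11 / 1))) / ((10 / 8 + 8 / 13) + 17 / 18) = -177606 / 22355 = -7.94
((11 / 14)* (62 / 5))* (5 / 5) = 341 / 35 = 9.74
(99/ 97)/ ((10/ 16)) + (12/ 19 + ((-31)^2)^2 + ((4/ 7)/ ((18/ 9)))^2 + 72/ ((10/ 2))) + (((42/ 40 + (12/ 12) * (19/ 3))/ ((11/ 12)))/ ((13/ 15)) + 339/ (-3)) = 59625678856983/ 64569505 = 923434.04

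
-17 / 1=-17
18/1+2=20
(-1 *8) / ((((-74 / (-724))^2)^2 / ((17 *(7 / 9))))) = -16348248499072 / 16867449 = -969218.79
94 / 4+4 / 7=337 / 14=24.07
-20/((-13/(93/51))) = 620/221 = 2.81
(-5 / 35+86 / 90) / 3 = 256 / 945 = 0.27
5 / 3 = 1.67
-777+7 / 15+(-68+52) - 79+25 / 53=-692494 / 795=-871.06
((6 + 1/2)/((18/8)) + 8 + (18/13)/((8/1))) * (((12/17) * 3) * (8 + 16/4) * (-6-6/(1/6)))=-2609208/221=-11806.37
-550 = -550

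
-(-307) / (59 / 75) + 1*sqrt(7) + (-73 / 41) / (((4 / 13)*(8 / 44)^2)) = sqrt(7) + 8329489 / 38704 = 217.86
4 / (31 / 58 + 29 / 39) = 9048 / 2891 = 3.13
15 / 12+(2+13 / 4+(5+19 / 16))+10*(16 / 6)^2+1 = 12211 / 144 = 84.80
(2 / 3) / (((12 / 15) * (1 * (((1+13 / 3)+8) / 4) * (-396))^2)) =1 / 2090880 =0.00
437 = 437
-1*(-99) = 99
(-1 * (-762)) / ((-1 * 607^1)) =-762 / 607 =-1.26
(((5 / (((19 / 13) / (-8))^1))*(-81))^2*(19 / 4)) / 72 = 6160050 / 19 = 324213.16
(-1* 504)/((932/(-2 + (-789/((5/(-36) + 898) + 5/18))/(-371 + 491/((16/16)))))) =5841243/5381135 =1.09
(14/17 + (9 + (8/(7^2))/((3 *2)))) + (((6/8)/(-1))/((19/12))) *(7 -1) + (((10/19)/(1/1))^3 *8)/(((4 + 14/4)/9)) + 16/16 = 161263538/17140641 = 9.41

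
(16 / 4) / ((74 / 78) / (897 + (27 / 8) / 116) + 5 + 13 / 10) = 1298611080 / 2045655811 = 0.63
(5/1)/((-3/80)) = -400/3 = -133.33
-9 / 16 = -0.56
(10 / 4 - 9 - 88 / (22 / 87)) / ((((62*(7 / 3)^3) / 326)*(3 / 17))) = -17681751 / 21266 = -831.46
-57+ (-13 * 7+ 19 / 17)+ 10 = -2327 / 17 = -136.88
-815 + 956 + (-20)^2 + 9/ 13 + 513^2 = 3428239/ 13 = 263710.69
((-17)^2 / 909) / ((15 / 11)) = 3179 / 13635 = 0.23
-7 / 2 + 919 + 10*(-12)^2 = 4711 / 2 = 2355.50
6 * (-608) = -3648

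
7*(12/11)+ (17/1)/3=439/33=13.30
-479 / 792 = -0.60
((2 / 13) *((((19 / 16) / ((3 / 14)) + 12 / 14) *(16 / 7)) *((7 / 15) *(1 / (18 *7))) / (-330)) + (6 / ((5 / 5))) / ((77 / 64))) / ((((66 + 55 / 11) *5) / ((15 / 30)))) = 8491349 / 1208917710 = 0.01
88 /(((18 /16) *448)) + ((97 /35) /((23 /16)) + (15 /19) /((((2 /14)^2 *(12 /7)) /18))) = 408.29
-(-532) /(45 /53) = 28196 /45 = 626.58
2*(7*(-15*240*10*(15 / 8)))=-945000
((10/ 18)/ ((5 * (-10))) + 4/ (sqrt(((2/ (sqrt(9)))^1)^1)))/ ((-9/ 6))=-3.26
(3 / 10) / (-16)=-3 / 160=-0.02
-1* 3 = -3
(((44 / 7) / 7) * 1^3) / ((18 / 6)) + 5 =779 / 147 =5.30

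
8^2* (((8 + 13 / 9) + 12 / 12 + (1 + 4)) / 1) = 8896 / 9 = 988.44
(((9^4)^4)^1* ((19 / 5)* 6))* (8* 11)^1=18589498534561668912 / 5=3717899706912333782.40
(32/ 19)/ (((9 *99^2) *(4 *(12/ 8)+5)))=32/ 18435681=0.00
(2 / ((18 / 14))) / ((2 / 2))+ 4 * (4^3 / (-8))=-274 / 9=-30.44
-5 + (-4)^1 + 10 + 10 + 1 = 12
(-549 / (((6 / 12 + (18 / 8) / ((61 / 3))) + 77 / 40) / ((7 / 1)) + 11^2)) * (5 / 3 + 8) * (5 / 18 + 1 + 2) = -891328340 / 6218601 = -143.33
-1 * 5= -5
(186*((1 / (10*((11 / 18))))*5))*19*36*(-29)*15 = -498081960 / 11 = -45280178.18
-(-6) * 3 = 18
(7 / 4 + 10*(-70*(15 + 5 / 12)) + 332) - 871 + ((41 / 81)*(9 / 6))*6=-407677 / 36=-11324.36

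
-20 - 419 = -439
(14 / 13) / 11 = 14 / 143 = 0.10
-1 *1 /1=-1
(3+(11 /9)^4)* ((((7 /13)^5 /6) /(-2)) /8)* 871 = -9662798089 /4497329304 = -2.15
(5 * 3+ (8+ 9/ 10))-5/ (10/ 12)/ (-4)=127/ 5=25.40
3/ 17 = 0.18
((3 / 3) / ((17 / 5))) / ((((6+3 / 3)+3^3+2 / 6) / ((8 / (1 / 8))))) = 960 / 1751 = 0.55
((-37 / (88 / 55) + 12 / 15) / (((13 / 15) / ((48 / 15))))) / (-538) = 2679 / 17485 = 0.15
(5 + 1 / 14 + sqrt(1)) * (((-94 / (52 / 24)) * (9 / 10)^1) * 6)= -129438 / 91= -1422.40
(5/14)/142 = 5/1988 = 0.00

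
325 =325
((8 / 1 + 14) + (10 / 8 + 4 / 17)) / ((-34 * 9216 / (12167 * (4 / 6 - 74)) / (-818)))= -437093574005 / 7990272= -54703.22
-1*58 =-58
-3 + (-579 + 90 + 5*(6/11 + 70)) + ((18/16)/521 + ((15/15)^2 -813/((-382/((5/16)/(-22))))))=-9688765377/70055744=-138.30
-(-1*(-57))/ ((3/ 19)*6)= -361/ 6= -60.17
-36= -36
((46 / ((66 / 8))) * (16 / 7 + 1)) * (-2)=-36.64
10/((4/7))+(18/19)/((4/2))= 683/38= 17.97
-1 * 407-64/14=-2881/7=-411.57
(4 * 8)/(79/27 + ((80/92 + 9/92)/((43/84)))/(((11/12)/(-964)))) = -9399456/582896543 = -0.02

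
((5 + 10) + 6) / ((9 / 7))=49 / 3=16.33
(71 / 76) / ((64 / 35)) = 0.51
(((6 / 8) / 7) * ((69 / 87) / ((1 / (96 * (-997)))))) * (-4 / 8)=4066.58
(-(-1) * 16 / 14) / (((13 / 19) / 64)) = 9728 / 91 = 106.90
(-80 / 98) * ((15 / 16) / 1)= -75 / 98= -0.77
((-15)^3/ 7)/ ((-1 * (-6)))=-1125/ 14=-80.36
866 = 866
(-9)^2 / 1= 81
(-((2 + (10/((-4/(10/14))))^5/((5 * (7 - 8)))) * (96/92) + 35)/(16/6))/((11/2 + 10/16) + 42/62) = -5878051887/2608513628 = -2.25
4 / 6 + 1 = 5 / 3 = 1.67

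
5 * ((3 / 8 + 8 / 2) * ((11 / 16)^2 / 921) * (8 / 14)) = 3025 / 471552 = 0.01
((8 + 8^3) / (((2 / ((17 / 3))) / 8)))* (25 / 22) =13393.94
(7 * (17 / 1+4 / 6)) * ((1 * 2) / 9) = 742 / 27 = 27.48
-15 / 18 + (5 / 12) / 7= -65 / 84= -0.77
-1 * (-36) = 36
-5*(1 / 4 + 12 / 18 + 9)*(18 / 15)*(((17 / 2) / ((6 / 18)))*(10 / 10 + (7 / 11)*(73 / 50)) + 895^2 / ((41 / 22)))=-2307055802569 / 90200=-25577115.33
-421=-421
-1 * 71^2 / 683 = -5041 / 683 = -7.38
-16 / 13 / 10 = -0.12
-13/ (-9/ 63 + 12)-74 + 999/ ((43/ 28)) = 2053657/ 3569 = 575.42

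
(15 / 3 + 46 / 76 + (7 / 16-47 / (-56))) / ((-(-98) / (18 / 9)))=14645 / 104272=0.14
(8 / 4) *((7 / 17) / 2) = 0.41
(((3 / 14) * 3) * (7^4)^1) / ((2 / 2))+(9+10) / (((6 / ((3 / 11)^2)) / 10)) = 1545.86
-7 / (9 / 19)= -14.78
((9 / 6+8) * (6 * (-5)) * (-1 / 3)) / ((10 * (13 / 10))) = 7.31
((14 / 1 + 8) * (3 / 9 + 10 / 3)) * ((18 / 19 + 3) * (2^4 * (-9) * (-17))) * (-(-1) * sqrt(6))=14810400 * sqrt(6) / 19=1909364.36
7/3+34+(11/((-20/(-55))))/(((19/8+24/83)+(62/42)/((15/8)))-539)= 12190690027/336045999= 36.28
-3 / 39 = -0.08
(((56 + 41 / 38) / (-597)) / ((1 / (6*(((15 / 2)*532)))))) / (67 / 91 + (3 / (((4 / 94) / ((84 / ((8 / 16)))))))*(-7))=41449590 / 1501367639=0.03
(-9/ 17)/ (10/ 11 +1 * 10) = -33/ 680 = -0.05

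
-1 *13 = -13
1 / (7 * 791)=1 / 5537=0.00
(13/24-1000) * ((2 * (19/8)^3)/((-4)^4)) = -104.60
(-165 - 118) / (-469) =283 / 469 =0.60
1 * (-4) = -4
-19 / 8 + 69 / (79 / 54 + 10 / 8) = 23.06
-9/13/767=-9/9971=-0.00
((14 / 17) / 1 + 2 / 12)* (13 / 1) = 12.87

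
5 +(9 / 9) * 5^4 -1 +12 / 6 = 631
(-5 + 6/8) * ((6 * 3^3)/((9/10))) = -765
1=1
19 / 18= 1.06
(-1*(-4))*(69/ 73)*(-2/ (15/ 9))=-4.54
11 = 11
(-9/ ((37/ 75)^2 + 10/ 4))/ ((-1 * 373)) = 101250/ 11511899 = 0.01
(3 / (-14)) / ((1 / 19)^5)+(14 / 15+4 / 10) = -22284835 / 42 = -530591.31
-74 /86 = -37 /43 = -0.86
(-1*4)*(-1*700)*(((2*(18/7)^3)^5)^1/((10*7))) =8635699989091146792960/4747561509943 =1818975903.95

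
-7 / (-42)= 1 / 6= 0.17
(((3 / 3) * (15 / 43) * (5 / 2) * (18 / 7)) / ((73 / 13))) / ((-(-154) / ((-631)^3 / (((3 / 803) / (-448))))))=78126331287.71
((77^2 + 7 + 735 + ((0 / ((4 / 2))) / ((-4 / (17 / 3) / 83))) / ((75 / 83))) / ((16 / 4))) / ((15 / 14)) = 46697 / 30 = 1556.57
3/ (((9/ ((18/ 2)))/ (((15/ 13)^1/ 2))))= 45/ 26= 1.73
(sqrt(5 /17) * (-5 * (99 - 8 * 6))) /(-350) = 3 * sqrt(85) /70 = 0.40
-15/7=-2.14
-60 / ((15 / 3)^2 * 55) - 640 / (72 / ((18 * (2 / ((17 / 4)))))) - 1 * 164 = -239.34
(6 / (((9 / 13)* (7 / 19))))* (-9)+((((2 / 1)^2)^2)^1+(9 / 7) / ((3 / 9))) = -1343 / 7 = -191.86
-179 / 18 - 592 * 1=-10835 / 18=-601.94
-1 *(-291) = 291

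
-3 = -3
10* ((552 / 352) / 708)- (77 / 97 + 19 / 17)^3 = -162074149337501 / 23280733035208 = -6.96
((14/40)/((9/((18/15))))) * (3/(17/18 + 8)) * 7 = 0.11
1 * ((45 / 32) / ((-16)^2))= 45 / 8192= 0.01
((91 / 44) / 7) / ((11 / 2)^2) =13 / 1331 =0.01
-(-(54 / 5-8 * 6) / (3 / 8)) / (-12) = 124 / 15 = 8.27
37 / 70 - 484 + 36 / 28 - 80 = -562.19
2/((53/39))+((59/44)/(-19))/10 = 648953/443080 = 1.46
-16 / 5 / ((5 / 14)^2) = -3136 / 125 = -25.09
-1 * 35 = -35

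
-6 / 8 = -3 / 4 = -0.75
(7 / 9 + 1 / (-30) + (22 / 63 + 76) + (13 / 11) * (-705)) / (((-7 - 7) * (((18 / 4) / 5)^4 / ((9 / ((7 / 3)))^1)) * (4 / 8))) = 634.99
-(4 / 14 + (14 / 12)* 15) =-249 / 14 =-17.79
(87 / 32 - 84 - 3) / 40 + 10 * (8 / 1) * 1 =99703 / 1280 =77.89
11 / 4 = 2.75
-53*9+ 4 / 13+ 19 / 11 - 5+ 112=-52619 / 143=-367.97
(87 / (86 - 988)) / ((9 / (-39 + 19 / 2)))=1711 / 5412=0.32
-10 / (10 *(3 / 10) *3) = -10 / 9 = -1.11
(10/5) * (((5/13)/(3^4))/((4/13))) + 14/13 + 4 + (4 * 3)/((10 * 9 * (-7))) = 375091/73710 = 5.09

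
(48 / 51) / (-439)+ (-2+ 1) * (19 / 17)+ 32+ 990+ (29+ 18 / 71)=556437510 / 529873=1050.13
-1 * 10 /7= -10 /7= -1.43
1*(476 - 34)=442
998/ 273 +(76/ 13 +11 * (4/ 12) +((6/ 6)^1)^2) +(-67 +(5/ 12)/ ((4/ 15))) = -51.27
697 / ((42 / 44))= 15334 / 21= 730.19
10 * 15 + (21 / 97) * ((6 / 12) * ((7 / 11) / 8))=2560947 / 17072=150.01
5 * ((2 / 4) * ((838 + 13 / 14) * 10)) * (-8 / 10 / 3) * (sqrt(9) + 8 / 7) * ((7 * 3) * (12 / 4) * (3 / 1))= -30654450 / 7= -4379207.14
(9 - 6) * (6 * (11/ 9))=22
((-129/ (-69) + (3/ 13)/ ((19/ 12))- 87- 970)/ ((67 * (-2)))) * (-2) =-5993368/ 380627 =-15.75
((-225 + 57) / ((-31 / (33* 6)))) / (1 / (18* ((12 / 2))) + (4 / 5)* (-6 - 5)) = -17962560 / 147157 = -122.06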